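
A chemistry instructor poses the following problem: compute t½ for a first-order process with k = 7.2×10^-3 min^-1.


t½ = ln2/k = 0.693147/(7.2×10^-3 min^-1)
= 96.27 min

96.27 min


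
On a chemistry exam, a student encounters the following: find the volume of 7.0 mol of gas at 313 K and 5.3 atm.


PV = nRT  (R = 0.08206 L·atm/(mol·K))
V = nRT/P = 7.0×0.08206×313/5.3
= 33.923 L

33.923 L


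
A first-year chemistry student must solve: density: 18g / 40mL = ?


ρ = mass/volume
= 18/40
= 0.45 g/mL

0.45 g/mL


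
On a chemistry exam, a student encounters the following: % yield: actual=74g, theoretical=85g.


% yield = actual/theoretical × 100
= 74/85 × 100
= 87.06%

87.06%


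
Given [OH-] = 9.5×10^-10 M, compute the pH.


pOH = -log10([OH-]) = -log10(9.5×10^-10)
= 10 - log10(9.5) = 9.02
pH = 14 - pOH = 14 - 9.02 = 4.98

4.98


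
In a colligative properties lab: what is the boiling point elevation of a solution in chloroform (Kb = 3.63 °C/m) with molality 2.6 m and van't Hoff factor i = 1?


ΔTb = Kb × m × i
= 3.63 × 2.6 × 1
= 9.438 °C

9.438 °C


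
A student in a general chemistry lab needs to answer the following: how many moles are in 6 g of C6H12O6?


M(C6H12O6) = 180.16 g/mol
n = mass/M = 6/180.16 = 0.0333 mol

0.0333 mol


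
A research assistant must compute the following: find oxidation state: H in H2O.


H is +1 with nonmetals
Oxidation number: +1

+1


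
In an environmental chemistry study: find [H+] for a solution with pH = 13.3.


[H+] = 10^(-pH) = 10^(-13.3)
= 5.01×10^-14 M

5.01×10^-14 M


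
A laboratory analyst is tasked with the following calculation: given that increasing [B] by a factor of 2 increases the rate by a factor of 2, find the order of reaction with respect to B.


rate ∝ [B]^n
2^n = 2 → n = 1
Order in B: 1

1


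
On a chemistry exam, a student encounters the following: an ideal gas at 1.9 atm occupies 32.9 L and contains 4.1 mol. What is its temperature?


PV = nRT  (R = 0.08206 L·atm/(mol·K))
T = PV/(nR) = 1.9×32.9/(4.1×0.08206)
= 62.51/0.336446
= 185.80 K

185.80 K


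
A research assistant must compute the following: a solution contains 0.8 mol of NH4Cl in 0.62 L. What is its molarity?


M = n/V = 0.8/0.62 = 1.290 mol/L

1.290 M


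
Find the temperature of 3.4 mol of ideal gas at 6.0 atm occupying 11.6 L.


PV = nRT  (R = 0.08206 L·atm/(mol·K))
T = PV/(nR) = 6.0×11.6/(3.4×0.08206)
= 69.60/0.279004
= 249.46 K

249.46 K


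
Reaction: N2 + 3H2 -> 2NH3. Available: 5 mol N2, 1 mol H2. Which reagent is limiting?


Mole ratio available / coefficient:
  N2: 5/1 = 5.000
  H2: 1/3 = 0.333
Smaller ratio is limiting.

H2


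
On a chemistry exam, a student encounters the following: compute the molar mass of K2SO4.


M(K2SO4) = 2×39.1 + 1×32.07 + 4×16.0
= 78.2 + 32.07 + 64.0
= 174.27 g/mol

174.27 g/mol


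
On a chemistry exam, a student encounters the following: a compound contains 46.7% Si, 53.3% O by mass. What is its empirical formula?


Assume 100 g sample. Moles of each element:
  Si: 46.7/28.09 = 1.663 mol
  O: 53.3/16.0 = 3.331 mol
Divide by smallest (1.663):
  Si: 1.663/1.663 = 1.0
  O: 3.331/1.663 = 2.0
Empirical formula: SiO2

SiO2


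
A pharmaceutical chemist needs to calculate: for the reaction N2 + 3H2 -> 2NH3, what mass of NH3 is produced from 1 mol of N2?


Mole ratio NH3:N2 = 2:1
n(NH3) = 1 × 2/1 = 2.000 mol
mass = 2.000 × 17.03 = 34.06 g

34.06 g


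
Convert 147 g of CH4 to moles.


M(CH4) = 16.04 g/mol
n = mass/M = 147/16.04 = 9.1646 mol

9.1646 mol


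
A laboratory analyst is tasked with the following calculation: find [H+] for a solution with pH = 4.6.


[H+] = 10^(-pH) = 10^(-4.6)
= 2.51×10^-5 M

2.51×10^-5 M


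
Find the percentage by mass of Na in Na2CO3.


M(Na2CO3) = 2×22.99 + 1×12.01 + 3×16.0 = 105.99 g/mol
Mass of Na = 2 × 22.99 = 45.98 g/mol
% Na = 45.98/105.99 × 100 = 43.38%

43.38%


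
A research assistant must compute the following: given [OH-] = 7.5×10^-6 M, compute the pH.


pOH = -log10([OH-]) = -log10(7.5×10^-6)
= 6 - log10(7.5) = 5.12
pH = 14 - pOH = 14 - 5.12 = 8.88

8.88


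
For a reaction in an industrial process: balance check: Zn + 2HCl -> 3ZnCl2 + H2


Equation: Zn + 2HCl -> 3ZnCl2 + H2
Check atoms: Cl: 2≠6, H: 2=2, Zn: 1≠3
Not balanced

No, not balanced


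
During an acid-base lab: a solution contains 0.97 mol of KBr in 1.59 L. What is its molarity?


M = n/V = 0.97/1.59 = 0.610 mol/L

0.610 M


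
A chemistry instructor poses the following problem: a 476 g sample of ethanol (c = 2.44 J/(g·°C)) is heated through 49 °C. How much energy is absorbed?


q = mcΔT = 476 × 2.44 × 49
= 56910.56 J

56910.56 J


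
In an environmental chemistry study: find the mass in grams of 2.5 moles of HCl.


M(HCl) = 36.46 g/mol
mass = n × M = 2.5 × 36.46 = 91.15 g

91.15 g


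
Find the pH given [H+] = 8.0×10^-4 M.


pH = -log10([H+]) = -log10(8.0×10^-4)
= 4 - log10(8.0)
= 4 - 0.9
= 3.1

3.1


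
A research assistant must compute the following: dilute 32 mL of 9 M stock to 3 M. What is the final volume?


C1V1 = C2V2
9 × 32 = 3 × V2
V2 = 288/3 = 96.0 mL

96.0 mL


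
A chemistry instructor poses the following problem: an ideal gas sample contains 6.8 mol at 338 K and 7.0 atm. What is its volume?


PV = nRT  (R = 0.08206 L·atm/(mol·K))
V = nRT/P = 6.8×0.08206×338/7.0
= 26.944 L

26.944 L


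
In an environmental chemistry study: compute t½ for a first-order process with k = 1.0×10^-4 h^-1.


t½ = ln2/k = 0.693147/(1.0×10^-4 h^-1)
= 6931 h

6931 h


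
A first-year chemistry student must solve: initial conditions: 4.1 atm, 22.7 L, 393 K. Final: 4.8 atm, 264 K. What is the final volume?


P1V1/T1 = P2V2/T2
V2 = P1V1T2/(T1P2)
= 4.1×22.7×264/(393×4.8)
= 13.025 L

13.025 L


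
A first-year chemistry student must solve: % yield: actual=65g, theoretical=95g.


% yield = actual/theoretical × 100
= 65/95 × 100
= 68.42%

68.42%


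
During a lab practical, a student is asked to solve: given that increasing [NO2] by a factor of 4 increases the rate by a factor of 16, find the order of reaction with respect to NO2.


rate ∝ [NO2]^n
4^n = 16 → n = 2
Order in NO2: 2

2


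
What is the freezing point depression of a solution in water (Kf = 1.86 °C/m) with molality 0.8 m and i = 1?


ΔTf = Kf × m × i
= 1.86 × 0.8 × 1
= 1.488 °C

1.488 °C


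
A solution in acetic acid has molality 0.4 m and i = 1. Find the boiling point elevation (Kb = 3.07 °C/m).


ΔTb = Kb × m × i
= 3.07 × 0.4 × 1
= 1.228 °C

1.228 °C


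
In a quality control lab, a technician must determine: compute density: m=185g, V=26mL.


ρ = mass/volume
= 185/26
= 7.115 g/mL

7.115 g/mL


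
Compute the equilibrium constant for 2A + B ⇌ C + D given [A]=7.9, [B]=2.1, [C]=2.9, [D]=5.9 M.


Kc = [C][D]/([A]^2[B])
= (2.9^1 × 5.9^1)/(7.9^2 × 2.1^1)
= 17.11/131.061
= 0.1305

0.1305


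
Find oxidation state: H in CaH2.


H with a metal (hydride): -1
Oxidation number: -1

-1


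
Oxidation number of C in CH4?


x + 4(+1) = 0, so x = -4
Oxidation number: -4

-4


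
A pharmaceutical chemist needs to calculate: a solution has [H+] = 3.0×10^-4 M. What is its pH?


pH = -log10([H+]) = -log10(3.0×10^-4)
= 4 - log10(3.0)
= 4 - 0.48
= 3.52

3.52


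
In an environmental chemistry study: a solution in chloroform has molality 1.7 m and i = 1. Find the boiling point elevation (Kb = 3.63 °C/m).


ΔTb = Kb × m × i
= 3.63 × 1.7 × 1
= 6.171 °C

6.171 °C


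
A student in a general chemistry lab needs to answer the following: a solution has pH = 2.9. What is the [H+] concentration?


[H+] = 10^(-pH) = 10^(-2.9)
= 1.26×10^-3 M

1.26×10^-3 M


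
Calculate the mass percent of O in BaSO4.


M(BaSO4) = 1×137.33 + 1×32.07 + 4×16.0 = 233.40 g/mol
Mass of O = 4 × 16.0 = 64.00 g/mol
% O = 64.00/233.40 × 100 = 27.42%

27.42%


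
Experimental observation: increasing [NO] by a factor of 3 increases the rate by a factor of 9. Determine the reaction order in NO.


rate ∝ [NO]^n
3^n = 9 → n = 2
Order in NO: 2

2


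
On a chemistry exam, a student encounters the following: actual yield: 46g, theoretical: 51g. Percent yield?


% yield = actual/theoretical × 100
= 46/51 × 100
= 90.2%

90.2%


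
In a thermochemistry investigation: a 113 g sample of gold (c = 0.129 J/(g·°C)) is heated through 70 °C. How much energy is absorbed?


q = mcΔT = 113 × 0.129 × 70
= 1020.39 J

1020.39 J


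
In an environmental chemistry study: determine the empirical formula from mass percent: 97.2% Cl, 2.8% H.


Assume 100 g sample. Moles of each element:
  Cl: 97.2/35.45 = 2.742 mol
  H: 2.8/1.008 = 2.778 mol
Divide by smallest (2.742):
  Cl: 2.742/2.742 = 1.0
  H: 2.778/2.742 = 1.01
Empirical formula: HCl

HCl


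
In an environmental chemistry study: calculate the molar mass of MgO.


M(MgO) = 1×24.31 + 1×16.0
= 24.31 + 16.0
= 40.31 g/mol

40.31 g/mol


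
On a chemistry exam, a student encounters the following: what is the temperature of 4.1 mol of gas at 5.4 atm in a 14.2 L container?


PV = nRT  (R = 0.08206 L·atm/(mol·K))
T = PV/(nR) = 5.4×14.2/(4.1×0.08206)
= 76.68/0.336446
= 227.91 K

227.91 K


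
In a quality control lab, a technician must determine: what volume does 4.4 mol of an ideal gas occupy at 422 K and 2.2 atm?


PV = nRT  (R = 0.08206 L·atm/(mol·K))
V = nRT/P = 4.4×0.08206×422/2.2
= 69.259 L

69.259 L


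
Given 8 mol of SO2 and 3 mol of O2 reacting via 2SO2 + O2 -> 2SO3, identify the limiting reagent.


Mole ratio available / coefficient:
  SO2: 8/2 = 4.000
  O2: 3/1 = 3.000
Smaller ratio is limiting.

O2


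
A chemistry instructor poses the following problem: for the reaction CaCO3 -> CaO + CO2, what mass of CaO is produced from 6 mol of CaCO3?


Mole ratio CaO:CaCO3 = 1:1
n(CaO) = 6 × 1/1 = 6.000 mol
mass = 6.000 × 56.08 = 336.48 g

336.48 g


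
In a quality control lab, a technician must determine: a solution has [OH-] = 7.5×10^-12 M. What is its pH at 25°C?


pOH = -log10([OH-]) = -log10(7.5×10^-12)
= 12 - log10(7.5) = 11.12
pH = 14 - pOH = 14 - 11.12 = 2.88

2.88


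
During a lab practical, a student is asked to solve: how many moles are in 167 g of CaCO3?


M(CaCO3) = 100.09 g/mol
n = mass/M = 167/100.09 = 1.6685 mol

1.6685 mol


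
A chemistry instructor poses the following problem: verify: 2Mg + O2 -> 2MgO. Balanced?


Equation: 2Mg + O2 -> 2MgO
Check atoms: Mg: 2=2, O: 2=2
Balanced

Yes, balanced


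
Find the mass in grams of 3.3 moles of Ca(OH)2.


M(Ca(OH)2) = 74.1 g/mol
mass = n × M = 3.3 × 74.1 = 244.53 g

244.53 g


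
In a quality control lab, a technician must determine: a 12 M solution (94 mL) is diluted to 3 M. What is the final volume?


C1V1 = C2V2
12 × 94 = 3 × V2
V2 = 1128/3 = 376.0 mL

376.0 mL


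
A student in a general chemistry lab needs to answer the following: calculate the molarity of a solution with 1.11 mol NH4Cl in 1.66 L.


M = n/V = 1.11/1.66 = 0.669 mol/L

0.669 M


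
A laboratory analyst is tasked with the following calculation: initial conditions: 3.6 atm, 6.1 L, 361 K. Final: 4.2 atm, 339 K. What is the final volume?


P1V1/T1 = P2V2/T2
V2 = P1V1T2/(T1P2)
= 3.6×6.1×339/(361×4.2)
= 4.91 L

4.91 L


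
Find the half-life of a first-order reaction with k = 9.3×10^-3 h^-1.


t½ = ln2/k = 0.693147/(9.3×10^-3 h^-1)
= 74.53 h

74.53 h


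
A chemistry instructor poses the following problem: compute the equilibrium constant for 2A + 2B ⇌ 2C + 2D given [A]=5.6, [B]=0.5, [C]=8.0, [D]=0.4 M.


Kc = [C]^2[D]^2/([A]^2[B]^2)
= (8.0^2 × 0.4^2)/(5.6^2 × 0.5^2)
= 10.24/7.84
= 1.306

1.306


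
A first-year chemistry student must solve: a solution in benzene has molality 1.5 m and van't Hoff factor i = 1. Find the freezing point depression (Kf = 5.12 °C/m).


ΔTf = Kf × m × i
= 5.12 × 1.5 × 1
= 7.68 °C

7.68 °C


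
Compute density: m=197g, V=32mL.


ρ = mass/volume
= 197/32
= 6.156 g/mL

6.156 g/mL


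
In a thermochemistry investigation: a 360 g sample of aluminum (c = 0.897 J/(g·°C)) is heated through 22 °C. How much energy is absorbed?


q = mcΔT = 360 × 0.897 × 22
= 7104.24 J

7104.24 J


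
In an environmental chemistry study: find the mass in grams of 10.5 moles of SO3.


M(SO3) = 80.07 g/mol
mass = n × M = 10.5 × 80.07 = 840.74 g

840.74 g


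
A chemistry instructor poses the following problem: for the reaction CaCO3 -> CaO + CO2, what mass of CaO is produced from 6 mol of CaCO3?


Mole ratio CaO:CaCO3 = 1:1
n(CaO) = 6 × 1/1 = 6.000 mol
mass = 6.000 × 56.08 = 336.48 g

336.48 g


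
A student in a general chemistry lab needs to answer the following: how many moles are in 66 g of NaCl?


M(NaCl) = 58.44 g/mol
n = mass/M = 66/58.44 = 1.1294 mol

1.1294 mol


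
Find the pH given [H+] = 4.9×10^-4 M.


pH = -log10([H+]) = -log10(4.9×10^-4)
= 4 - log10(4.9)
= 4 - 0.69
= 3.31

3.31


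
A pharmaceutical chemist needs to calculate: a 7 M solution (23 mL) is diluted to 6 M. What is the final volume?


C1V1 = C2V2
7 × 23 = 6 × V2
V2 = 161/6 = 26.83 mL

26.83 mL


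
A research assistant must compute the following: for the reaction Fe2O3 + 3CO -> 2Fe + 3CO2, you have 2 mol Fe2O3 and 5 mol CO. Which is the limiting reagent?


Mole ratio available / coefficient:
  Fe2O3: 2/1 = 2.000
  CO: 5/3 = 1.667
Smaller ratio is limiting.

CO


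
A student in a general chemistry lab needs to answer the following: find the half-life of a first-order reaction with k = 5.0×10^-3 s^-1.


t½ = ln2/k = 0.693147/(5.0×10^-3 s^-1)
= 138.6 s

138.6 s


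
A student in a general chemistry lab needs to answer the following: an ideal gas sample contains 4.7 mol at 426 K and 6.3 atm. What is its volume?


PV = nRT  (R = 0.08206 L·atm/(mol·K))
V = nRT/P = 4.7×0.08206×426/6.3
= 26.079 L

26.079 L


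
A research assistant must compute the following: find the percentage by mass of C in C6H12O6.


M(C6H12O6) = 6×12.01 + 12×1.008 + 6×16.0 = 180.156 g/mol
Mass of C = 6 × 12.01 = 72.06 g/mol
% C = 72.06/180.156 × 100 = 40.00%

40.00%


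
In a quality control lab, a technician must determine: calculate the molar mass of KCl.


M(KCl) = 1×39.1 + 1×35.45
= 39.1 + 35.45
= 74.55 g/mol

74.55 g/mol


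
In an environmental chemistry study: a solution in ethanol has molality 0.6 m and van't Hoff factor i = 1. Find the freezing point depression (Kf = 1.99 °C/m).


ΔTf = Kf × m × i
= 1.99 × 0.6 × 1
= 1.194 °C

1.194 °C


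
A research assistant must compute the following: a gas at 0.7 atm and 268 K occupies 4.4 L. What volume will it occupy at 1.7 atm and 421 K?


P1V1/T1 = P2V2/T2
V2 = P1V1T2/(T1P2)
= 0.7×4.4×421/(268×1.7)
= 2.846 L

2.846 L


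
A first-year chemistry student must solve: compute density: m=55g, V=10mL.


ρ = mass/volume
= 55/10
= 5.5 g/mL

5.5 g/mL


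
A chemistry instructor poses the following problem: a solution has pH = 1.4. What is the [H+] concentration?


[H+] = 10^(-pH) = 10^(-1.4)
= 3.98×10^-2 M

3.98×10^-2 M


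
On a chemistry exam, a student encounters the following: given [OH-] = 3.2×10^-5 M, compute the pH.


pOH = -log10([OH-]) = -log10(3.2×10^-5)
= 5 - log10(3.2) = 4.49
pH = 14 - pOH = 14 - 4.49 = 9.51

9.51


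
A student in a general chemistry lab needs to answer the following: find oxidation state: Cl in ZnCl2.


halide: -1
Oxidation number: -1

-1


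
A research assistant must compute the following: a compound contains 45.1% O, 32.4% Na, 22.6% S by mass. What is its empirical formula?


Assume 100 g sample. Moles of each element:
  O: 45.1/16.0 = 2.819 mol
  Na: 32.4/22.99 = 1.409 mol
  S: 22.6/32.07 = 0.705 mol
Divide by smallest (0.705):
  O: 2.819/0.705 = 4.0
  Na: 1.409/0.705 = 2.0
  S: 0.705/0.705 = 1.0
Empirical formula: Na2SO4

Na2SO4


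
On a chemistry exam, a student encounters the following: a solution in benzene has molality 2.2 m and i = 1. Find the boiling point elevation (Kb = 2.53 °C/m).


ΔTb = Kb × m × i
= 2.53 × 2.2 × 1
= 5.566 °C

5.566 °C


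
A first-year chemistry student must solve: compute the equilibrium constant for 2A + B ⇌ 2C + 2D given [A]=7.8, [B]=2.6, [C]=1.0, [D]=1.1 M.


Kc = [C]^2[D]^2/([A]^2[B])
= (1.0^2 × 1.1^2)/(7.8^2 × 2.6^1)
= 1.21/158.184
= 0.007649

0.007649


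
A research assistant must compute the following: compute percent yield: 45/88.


% yield = actual/theoretical × 100
= 45/88 × 100
= 51.14%

51.14%


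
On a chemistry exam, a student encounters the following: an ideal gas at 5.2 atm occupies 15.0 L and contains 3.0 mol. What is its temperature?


PV = nRT  (R = 0.08206 L·atm/(mol·K))
T = PV/(nR) = 5.2×15.0/(3.0×0.08206)
= 78.00/0.246180
= 316.84 K

316.84 K


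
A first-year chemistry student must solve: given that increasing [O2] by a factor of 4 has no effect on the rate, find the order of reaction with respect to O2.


rate ∝ [O2]^n
rate ∝ [O2]^0
Order in O2: 0

0


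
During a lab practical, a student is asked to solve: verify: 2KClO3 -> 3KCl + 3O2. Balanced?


Equation: 2KClO3 -> 3KCl + 3O2
Check atoms: Cl: 2≠3, K: 2≠3, O: 6=6
Not balanced

No, not balanced


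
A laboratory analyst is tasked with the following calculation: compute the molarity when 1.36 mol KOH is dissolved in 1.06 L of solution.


M = n/V = 1.36/1.06 = 1.283 mol/L

1.283 M


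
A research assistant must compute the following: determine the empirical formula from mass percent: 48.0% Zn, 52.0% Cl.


Assume 100 g sample. Moles of each element:
  Zn: 48.0/65.38 = 0.734 mol
  Cl: 52.0/35.45 = 1.467 mol
Divide by smallest (0.734):
  Zn: 0.734/0.734 = 1.0
  Cl: 1.467/0.734 = 2.0
Empirical formula: ZnCl2

ZnCl2


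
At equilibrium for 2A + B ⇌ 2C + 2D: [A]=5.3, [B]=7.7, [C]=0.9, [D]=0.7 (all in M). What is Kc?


Kc = [C]^2[D]^2/([A]^2[B])
= (0.9^2 × 0.7^2)/(5.3^2 × 7.7^1)
= 0.3969/216.293
= 0.001835

0.001835


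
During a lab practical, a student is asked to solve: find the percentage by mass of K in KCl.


M(KCl) = 1×39.1 + 1×35.45 = 74.55 g/mol
Mass of K = 1 × 39.1 = 39.10 g/mol
% K = 39.10/74.55 × 100 = 52.45%

52.45%


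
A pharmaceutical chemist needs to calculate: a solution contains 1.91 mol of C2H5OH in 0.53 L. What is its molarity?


M = n/V = 1.91/0.53 = 3.604 mol/L

3.604 M


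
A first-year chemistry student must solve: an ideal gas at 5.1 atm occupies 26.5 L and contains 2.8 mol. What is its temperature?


PV = nRT  (R = 0.08206 L·atm/(mol·K))
T = PV/(nR) = 5.1×26.5/(2.8×0.08206)
= 135.15/0.229768
= 588.20 K

588.20 K


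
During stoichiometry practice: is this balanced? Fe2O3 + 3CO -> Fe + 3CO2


Equation: Fe2O3 + 3CO -> Fe + 3CO2
Check atoms: C: 3=3, Fe: 2≠1, O: 6=6
Not balanced

No, not balanced


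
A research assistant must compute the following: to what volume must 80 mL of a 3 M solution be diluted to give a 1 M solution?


C1V1 = C2V2
3 × 80 = 1 × V2
V2 = 240/1 = 240.0 mL

240.0 mL


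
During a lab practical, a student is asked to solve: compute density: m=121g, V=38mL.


ρ = mass/volume
= 121/38
= 3.184 g/mL

3.184 g/mL


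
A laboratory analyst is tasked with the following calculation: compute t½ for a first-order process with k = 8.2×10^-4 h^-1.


t½ = ln2/k = 0.693147/(8.2×10^-4 h^-1)
= 845.3 h

845.3 h


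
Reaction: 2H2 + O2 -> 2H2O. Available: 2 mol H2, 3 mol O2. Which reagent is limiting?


Mole ratio available / coefficient:
  H2: 2/2 = 1.000
  O2: 3/1 = 3.000
Smaller ratio is limiting.

H2


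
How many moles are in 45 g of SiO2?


M(SiO2) = 60.09 g/mol
n = mass/M = 45/60.09 = 0.7489 mol

0.7489 mol


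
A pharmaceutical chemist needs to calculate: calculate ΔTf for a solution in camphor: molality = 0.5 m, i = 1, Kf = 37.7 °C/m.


ΔTf = Kf × m × i
= 37.7 × 0.5 × 1
= 18.85 °C

18.85 °C


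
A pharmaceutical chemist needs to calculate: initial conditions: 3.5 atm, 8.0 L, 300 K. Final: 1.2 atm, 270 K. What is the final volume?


P1V1/T1 = P2V2/T2
V2 = P1V1T2/(T1P2)
= 3.5×8.0×270/(300×1.2)
= 21.0 L

21.0 L


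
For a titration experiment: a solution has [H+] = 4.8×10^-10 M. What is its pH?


pH = -log10([H+]) = -log10(4.8×10^-10)
= 10 - log10(4.8)
= 10 - 0.68
= 9.32

9.32


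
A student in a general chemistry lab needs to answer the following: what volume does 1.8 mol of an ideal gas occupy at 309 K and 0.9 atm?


PV = nRT  (R = 0.08206 L·atm/(mol·K))
V = nRT/P = 1.8×0.08206×309/0.9
= 50.713 L

50.713 L


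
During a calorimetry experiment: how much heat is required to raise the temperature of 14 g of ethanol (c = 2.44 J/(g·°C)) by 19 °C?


q = mcΔT = 14 × 2.44 × 19
= 649.04 J

649.04 J


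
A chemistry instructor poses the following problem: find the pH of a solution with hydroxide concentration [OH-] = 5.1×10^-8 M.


pOH = -log10([OH-]) = -log10(5.1×10^-8)
= 8 - log10(5.1) = 7.29
pH = 14 - pOH = 14 - 7.29 = 6.71

6.71


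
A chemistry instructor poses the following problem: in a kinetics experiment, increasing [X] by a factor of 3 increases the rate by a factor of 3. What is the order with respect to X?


rate ∝ [X]^n
3^n = 3 → n = 1
Order in X: 1

1


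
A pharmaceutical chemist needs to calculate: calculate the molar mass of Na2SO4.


M(Na2SO4) = 2×22.99 + 1×32.07 + 4×16.0
= 45.98 + 32.07 + 64.0
= 142.05 g/mol

142.05 g/mol


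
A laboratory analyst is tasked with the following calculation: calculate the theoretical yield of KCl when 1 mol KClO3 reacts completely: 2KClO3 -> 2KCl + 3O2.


Mole ratio KCl:KClO3 = 2:2
n(KCl) = 1 × 2/2 = 1.000 mol
mass = 1.000 × 74.55 = 74.55 g

74.55 g


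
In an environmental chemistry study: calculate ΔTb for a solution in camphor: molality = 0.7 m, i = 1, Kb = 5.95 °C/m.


ΔTb = Kb × m × i
= 5.95 × 0.7 × 1
= 4.165 °C

4.165 °C


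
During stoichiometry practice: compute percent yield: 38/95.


% yield = actual/theoretical × 100
= 38/95 × 100
= 40.0%

40.0%


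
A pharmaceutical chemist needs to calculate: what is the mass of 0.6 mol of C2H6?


M(C2H6) = 30.07 g/mol
mass = n × M = 0.6 × 30.07 = 18.04 g

18.04 g


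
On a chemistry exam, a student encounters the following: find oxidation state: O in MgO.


O is usually -2
Oxidation number: -2

-2


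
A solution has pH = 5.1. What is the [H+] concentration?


[H+] = 10^(-pH) = 10^(-5.1)
= 7.94×10^-6 M

7.94×10^-6 M


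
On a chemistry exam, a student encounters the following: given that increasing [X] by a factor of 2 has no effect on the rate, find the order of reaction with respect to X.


rate ∝ [X]^n
rate ∝ [X]^0
Order in X: 0

0


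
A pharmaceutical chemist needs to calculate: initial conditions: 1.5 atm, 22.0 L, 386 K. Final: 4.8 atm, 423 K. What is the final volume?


P1V1/T1 = P2V2/T2
V2 = P1V1T2/(T1P2)
= 1.5×22.0×423/(386×4.8)
= 7.534 L

7.534 L


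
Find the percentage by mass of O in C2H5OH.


M(C2H5OH) = 2×12.01 + 6×1.008 + 1×16.0 = 46.068 g/mol
Mass of O = 1 × 16.0 = 16.00 g/mol
% O = 16.00/46.068 × 100 = 34.73%

34.73%


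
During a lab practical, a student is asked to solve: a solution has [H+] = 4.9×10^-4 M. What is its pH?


pH = -log10([H+]) = -log10(4.9×10^-4)
= 4 - log10(4.9)
= 4 - 0.69
= 3.31

3.31


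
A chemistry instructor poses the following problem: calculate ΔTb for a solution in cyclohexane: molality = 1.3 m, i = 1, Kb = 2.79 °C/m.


ΔTb = Kb × m × i
= 2.79 × 1.3 × 1
= 3.627 °C

3.627 °C


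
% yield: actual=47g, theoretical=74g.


% yield = actual/theoretical × 100
= 47/74 × 100
= 63.51%

63.51%


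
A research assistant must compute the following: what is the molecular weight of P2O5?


M(P2O5) = 2×30.97 + 5×16.0
= 61.94 + 80.0
= 141.94 g/mol

141.94 g/mol


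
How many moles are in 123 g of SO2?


M(SO2) = 64.07 g/mol
n = mass/M = 123/64.07 = 1.9198 mol

1.9198 mol


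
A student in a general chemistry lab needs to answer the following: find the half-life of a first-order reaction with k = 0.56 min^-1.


t½ = ln2/k = 0.693147/(0.56 min^-1)
= 1.238 min

1.238 min


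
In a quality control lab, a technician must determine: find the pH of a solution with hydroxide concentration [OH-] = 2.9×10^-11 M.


pOH = -log10([OH-]) = -log10(2.9×10^-11)
= 11 - log10(2.9) = 10.54
pH = 14 - pOH = 14 - 10.54 = 3.46

3.46


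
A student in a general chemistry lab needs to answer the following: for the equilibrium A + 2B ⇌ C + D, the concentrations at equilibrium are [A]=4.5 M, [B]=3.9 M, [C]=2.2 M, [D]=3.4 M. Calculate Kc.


Kc = [C][D]/([A][B]^2)
= (2.2^1 × 3.4^1)/(4.5^1 × 3.9^2)
= 7.48/68.445
= 0.1093

0.1093


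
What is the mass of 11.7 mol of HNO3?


M(HNO3) = 63.02 g/mol
mass = n × M = 11.7 × 63.02 = 737.33 g

737.33 g


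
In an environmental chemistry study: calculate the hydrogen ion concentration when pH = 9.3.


[H+] = 10^(-pH) = 10^(-9.3)
= 5.01×10^-10 M

5.01×10^-10 M


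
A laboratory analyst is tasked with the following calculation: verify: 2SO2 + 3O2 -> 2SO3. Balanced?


Equation: 2SO2 + 3O2 -> 2SO3
Check atoms: O: 10≠6, S: 2=2
Not balanced

No, not balanced


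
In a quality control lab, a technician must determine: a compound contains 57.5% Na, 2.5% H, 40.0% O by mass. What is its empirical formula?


Assume 100 g sample. Moles of each element:
  Na: 57.5/22.99 = 2.501 mol
  H: 2.5/1.008 = 2.48 mol
  O: 40.0/16.0 = 2.5 mol
Divide by smallest (2.48):
  Na: 2.501/2.48 = 1.01
  H: 2.48/2.48 = 1.0
  O: 2.5/2.48 = 1.01
Empirical formula: NaOH

NaOH


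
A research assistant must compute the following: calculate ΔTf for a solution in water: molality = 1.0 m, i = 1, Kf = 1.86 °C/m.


ΔTf = Kf × m × i
= 1.86 × 1.0 × 1
= 1.86 °C

1.86 °C


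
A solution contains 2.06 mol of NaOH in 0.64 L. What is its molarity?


M = n/V = 2.06/0.64 = 3.219 mol/L

3.219 M


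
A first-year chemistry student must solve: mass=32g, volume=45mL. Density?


ρ = mass/volume
= 32/45
= 0.711 g/mL

0.711 g/mL


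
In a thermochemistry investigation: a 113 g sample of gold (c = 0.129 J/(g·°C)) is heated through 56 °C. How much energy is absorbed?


q = mcΔT = 113 × 0.129 × 56
= 816.31 J

816.31 J


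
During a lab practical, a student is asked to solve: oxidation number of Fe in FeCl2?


x + 2(-1) = 0, so x = +2
Oxidation number: +2

+2


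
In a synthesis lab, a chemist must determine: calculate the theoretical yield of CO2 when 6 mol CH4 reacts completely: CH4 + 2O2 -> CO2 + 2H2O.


Mole ratio CO2:CH4 = 1:1
n(CO2) = 6 × 1/1 = 6.000 mol
mass = 6.000 × 44.01 = 264.06 g

264.06 g


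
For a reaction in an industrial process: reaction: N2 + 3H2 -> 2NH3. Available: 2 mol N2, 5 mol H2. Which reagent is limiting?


Mole ratio available / coefficient:
  N2: 2/1 = 2.000
  H2: 5/3 = 1.667
Smaller ratio is limiting.

H2


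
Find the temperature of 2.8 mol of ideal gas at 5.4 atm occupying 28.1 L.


PV = nRT  (R = 0.08206 L·atm/(mol·K))
T = PV/(nR) = 5.4×28.1/(2.8×0.08206)
= 151.74/0.229768
= 660.41 K

660.41 K


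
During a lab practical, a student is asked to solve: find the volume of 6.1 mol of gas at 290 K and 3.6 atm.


PV = nRT  (R = 0.08206 L·atm/(mol·K))
V = nRT/P = 6.1×0.08206×290/3.6
= 40.323 L

40.323 L


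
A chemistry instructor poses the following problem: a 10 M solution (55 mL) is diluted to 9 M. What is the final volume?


C1V1 = C2V2
10 × 55 = 9 × V2
V2 = 550/9 = 61.11 mL

61.11 mL


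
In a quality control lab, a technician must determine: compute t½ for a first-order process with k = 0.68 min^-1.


t½ = ln2/k = 0.693147/(0.68 min^-1)
= 1.019 min

1.019 min


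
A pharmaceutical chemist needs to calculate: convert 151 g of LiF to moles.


M(LiF) = 25.94 g/mol
n = mass/M = 151/25.94 = 5.8211 mol

5.8211 mol


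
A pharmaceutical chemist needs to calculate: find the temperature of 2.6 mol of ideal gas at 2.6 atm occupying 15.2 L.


PV = nRT  (R = 0.08206 L·atm/(mol·K))
T = PV/(nR) = 2.6×15.2/(2.6×0.08206)
= 39.52/0.213356
= 185.23 K

185.23 K


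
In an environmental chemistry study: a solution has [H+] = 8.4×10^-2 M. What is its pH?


pH = -log10([H+]) = -log10(8.4×10^-2)
= 2 - log10(8.4)
= 2 - 0.92
= 1.08

1.08


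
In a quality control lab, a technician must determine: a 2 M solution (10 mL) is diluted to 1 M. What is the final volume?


C1V1 = C2V2
2 × 10 = 1 × V2
V2 = 20/1 = 20.0 mL

20.0 mL


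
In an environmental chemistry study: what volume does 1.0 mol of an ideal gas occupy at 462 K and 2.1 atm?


PV = nRT  (R = 0.08206 L·atm/(mol·K))
V = nRT/P = 1.0×0.08206×462/2.1
= 18.053 L

18.053 L


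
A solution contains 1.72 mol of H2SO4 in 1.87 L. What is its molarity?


M = n/V = 1.72/1.87 = 0.920 mol/L

0.920 M


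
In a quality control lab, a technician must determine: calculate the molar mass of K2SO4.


M(K2SO4) = 2×39.1 + 1×32.07 + 4×16.0
= 78.2 + 32.07 + 64.0
= 174.27 g/mol

174.27 g/mol


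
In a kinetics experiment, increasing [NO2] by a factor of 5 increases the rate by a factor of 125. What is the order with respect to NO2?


rate ∝ [NO2]^n
5^n = 125 → n = 3
Order in NO2: 3

3


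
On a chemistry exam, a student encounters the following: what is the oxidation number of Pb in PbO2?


x + 2(-2) = 0, so x = +4
Oxidation number: +4

+4


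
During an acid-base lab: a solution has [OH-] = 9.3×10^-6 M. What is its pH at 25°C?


pOH = -log10([OH-]) = -log10(9.3×10^-6)
= 6 - log10(9.3) = 5.03
pH = 14 - pOH = 14 - 5.03 = 8.97

8.97


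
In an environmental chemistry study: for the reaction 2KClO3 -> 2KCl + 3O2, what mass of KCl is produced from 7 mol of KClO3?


Mole ratio KCl:KClO3 = 2:2
n(KCl) = 7 × 2/2 = 7.000 mol
mass = 7.000 × 74.55 = 521.85 g

521.85 g


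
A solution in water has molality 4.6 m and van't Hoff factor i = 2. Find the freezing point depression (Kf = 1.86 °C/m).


ΔTf = Kf × m × i
= 1.86 × 4.6 × 2
= 17.112 °C

17.112 °C


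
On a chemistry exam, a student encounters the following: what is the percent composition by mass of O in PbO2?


M(PbO2) = 1×207.2 + 2×16.0 = 239.20 g/mol
Mass of O = 2 × 16.0 = 32.00 g/mol
% O = 32.00/239.20 × 100 = 13.38%

13.38%


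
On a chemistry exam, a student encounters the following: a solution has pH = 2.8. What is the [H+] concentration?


[H+] = 10^(-pH) = 10^(-2.8)
= 1.58×10^-3 M

1.58×10^-3 M


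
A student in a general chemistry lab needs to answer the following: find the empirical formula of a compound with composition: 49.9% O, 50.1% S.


Assume 100 g sample. Moles of each element:
  O: 49.9/16.0 = 3.119 mol
  S: 50.1/32.07 = 1.562 mol
Divide by smallest (1.562):
  O: 3.119/1.562 = 2.0
  S: 1.562/1.562 = 1.0
Empirical formula: SO2

SO2


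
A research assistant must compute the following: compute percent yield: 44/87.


% yield = actual/theoretical × 100
= 44/87 × 100
= 50.57%

50.57%


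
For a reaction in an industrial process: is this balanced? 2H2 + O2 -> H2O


Equation: 2H2 + O2 -> H2O
Check atoms: H: 4≠2, O: 2≠1
Not balanced

No, not balanced


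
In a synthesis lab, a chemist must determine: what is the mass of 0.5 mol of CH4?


M(CH4) = 16.04 g/mol
mass = n × M = 0.5 × 16.04 = 8.02 g

8.02 g


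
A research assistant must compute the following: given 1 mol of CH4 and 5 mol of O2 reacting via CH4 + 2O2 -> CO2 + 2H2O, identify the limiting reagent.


Mole ratio available / coefficient:
  CH4: 1/1 = 1.000
  O2: 5/2 = 2.500
Smaller ratio is limiting.

CH4


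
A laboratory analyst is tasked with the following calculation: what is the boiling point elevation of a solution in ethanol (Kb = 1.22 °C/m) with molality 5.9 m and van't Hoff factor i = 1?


ΔTb = Kb × m × i
= 1.22 × 5.9 × 1
= 7.198 °C

7.198 °C


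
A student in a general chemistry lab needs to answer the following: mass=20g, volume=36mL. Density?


ρ = mass/volume
= 20/36
= 0.556 g/mL

0.556 g/mL


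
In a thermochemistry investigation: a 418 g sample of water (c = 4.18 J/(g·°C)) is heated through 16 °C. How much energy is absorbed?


q = mcΔT = 418 × 4.18 × 16
= 27955.84 J

27955.84 J


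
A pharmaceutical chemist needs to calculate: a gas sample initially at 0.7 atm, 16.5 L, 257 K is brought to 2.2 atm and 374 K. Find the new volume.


P1V1/T1 = P2V2/T2
V2 = P1V1T2/(T1P2)
= 0.7×16.5×374/(257×2.2)
= 7.64 L

7.64 L


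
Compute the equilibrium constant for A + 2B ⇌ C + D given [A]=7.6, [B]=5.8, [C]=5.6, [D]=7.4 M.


Kc = [C][D]/([A][B]^2)
= (5.6^1 × 7.4^1)/(7.6^1 × 5.8^2)
= 41.44/255.664
= 0.1621

0.1621


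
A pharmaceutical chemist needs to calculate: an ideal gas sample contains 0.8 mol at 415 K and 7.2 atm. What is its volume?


PV = nRT  (R = 0.08206 L·atm/(mol·K))
V = nRT/P = 0.8×0.08206×415/7.2
= 3.784 L

3.784 L


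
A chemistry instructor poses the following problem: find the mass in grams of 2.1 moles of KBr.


M(KBr) = 119.0 g/mol
mass = n × M = 2.1 × 119.0 = 249.90 g

249.90 g


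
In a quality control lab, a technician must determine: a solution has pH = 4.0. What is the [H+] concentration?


[H+] = 10^(-pH) = 10^(-4.0)
= 1.0×10^-4 M

1.0×10^-4 M


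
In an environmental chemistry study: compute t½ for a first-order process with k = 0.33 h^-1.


t½ = ln2/k = 0.693147/(0.33 h^-1)
= 2.100 h

2.100 h


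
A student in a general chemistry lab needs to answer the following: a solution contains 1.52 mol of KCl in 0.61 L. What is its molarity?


M = n/V = 1.52/0.61 = 2.492 mol/L

2.492 M


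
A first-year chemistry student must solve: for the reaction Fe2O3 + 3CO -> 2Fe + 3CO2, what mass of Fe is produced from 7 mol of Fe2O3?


Mole ratio Fe:Fe2O3 = 2:1
n(Fe) = 7 × 2/1 = 14.000 mol
mass = 14.000 × 55.85 = 781.9 g

781.9 g


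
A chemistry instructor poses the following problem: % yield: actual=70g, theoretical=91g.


% yield = actual/theoretical × 100
= 70/91 × 100
= 76.92%

76.92%


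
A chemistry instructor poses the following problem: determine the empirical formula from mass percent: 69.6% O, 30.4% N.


Assume 100 g sample. Moles of each element:
  O: 69.6/16.0 = 4.35 mol
  N: 30.4/14.01 = 2.17 mol
Divide by smallest (2.17):
  O: 4.35/2.17 = 2.0
  N: 2.17/2.17 = 1.0
Empirical formula: NO2

NO2


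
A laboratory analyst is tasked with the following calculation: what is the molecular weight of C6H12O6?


M(C6H12O6) = 6×12.01 + 12×1.008 + 6×16.0
= 72.06 + 12.1 + 96.0
= 180.16 g/mol

180.16 g/mol


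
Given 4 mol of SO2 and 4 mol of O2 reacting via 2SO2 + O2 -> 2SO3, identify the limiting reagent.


Mole ratio available / coefficient:
  SO2: 4/2 = 2.000
  O2: 4/1 = 4.000
Smaller ratio is limiting.

SO2


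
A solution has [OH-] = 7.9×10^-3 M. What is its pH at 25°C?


pOH = -log10([OH-]) = -log10(7.9×10^-3)
= 3 - log10(7.9) = 2.1
pH = 14 - pOH = 14 - 2.1 = 11.9

11.9


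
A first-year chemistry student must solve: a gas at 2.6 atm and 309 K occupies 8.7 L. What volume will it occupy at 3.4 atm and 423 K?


P1V1/T1 = P2V2/T2
V2 = P1V1T2/(T1P2)
= 2.6×8.7×423/(309×3.4)
= 9.107 L

9.107 L


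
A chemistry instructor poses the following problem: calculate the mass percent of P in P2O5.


M(P2O5) = 2×30.97 + 5×16.0 = 141.94 g/mol
Mass of P = 2 × 30.97 = 61.94 g/mol
% P = 61.94/141.94 × 100 = 43.64%

43.64%


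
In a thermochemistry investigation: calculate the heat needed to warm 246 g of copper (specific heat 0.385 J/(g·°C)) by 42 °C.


q = mcΔT = 246 × 0.385 × 42
= 3977.82 J

3977.82 J


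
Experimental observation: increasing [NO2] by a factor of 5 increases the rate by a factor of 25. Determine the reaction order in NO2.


rate ∝ [NO2]^n
5^n = 25 → n = 2
Order in NO2: 2

2


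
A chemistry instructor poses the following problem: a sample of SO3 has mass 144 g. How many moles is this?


M(SO3) = 80.07 g/mol
n = mass/M = 144/80.07 = 1.7984 mol

1.7984 mol


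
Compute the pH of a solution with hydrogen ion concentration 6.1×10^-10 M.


pH = -log10([H+]) = -log10(6.1×10^-10)
= 10 - log10(6.1)
= 10 - 0.79
= 9.21

9.21


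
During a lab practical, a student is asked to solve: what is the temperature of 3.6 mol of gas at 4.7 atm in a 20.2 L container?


PV = nRT  (R = 0.08206 L·atm/(mol·K))
T = PV/(nR) = 4.7×20.2/(3.6×0.08206)
= 94.94/0.295416
= 321.38 K

321.38 K


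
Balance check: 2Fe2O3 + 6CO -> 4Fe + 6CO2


Equation: 2Fe2O3 + 6CO -> 4Fe + 6CO2
Check atoms: C: 6=6, Fe: 4=4, O: 12=12
Balanced

Yes, balanced


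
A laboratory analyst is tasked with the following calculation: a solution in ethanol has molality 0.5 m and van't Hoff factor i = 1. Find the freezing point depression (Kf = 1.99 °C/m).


ΔTf = Kf × m × i
= 1.99 × 0.5 × 1
= 0.995 °C

0.995 °C


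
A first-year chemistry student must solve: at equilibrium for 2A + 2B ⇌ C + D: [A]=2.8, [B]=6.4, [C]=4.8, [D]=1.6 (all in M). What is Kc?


Kc = [C][D]/([A]^2[B]^2)
= (4.8^1 × 1.6^1)/(2.8^2 × 6.4^2)
= 7.68/321.1264
= 0.02392

0.02392


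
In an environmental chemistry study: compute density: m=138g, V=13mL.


ρ = mass/volume
= 138/13
= 10.615 g/mL

10.615 g/mL


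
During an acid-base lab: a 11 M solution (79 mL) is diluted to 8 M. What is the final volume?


C1V1 = C2V2
11 × 79 = 8 × V2
V2 = 869/8 = 108.62 mL

108.62 mL


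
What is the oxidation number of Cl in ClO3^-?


x + 3(-2) = -1, so x = +5
Oxidation number: +5

+5


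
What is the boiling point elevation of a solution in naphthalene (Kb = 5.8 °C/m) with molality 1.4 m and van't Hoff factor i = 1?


ΔTb = Kb × m × i
= 5.8 × 1.4 × 1
= 8.12 °C

8.12 °C


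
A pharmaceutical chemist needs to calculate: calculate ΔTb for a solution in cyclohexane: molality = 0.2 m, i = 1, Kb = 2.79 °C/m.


ΔTb = Kb × m × i
= 2.79 × 0.2 × 1
= 0.558 °C

0.558 °C


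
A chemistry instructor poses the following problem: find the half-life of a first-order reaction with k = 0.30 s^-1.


t½ = ln2/k = 0.693147/(0.30 s^-1)
= 2.310 s

2.310 s


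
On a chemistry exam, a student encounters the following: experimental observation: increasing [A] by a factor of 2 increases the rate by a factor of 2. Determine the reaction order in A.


rate ∝ [A]^n
2^n = 2 → n = 1
Order in A: 1

1


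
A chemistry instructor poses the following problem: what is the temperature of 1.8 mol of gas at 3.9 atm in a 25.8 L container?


PV = nRT  (R = 0.08206 L·atm/(mol·K))
T = PV/(nR) = 3.9×25.8/(1.8×0.08206)
= 100.62/0.147708
= 681.21 K

681.21 K


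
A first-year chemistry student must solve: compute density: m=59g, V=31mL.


ρ = mass/volume
= 59/31
= 1.903 g/mL

1.903 g/mL


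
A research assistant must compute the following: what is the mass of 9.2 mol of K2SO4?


M(K2SO4) = 174.27 g/mol
mass = n × M = 9.2 × 174.27 = 1603.28 g

1603.28 g


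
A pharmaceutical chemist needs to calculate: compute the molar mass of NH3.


M(NH3) = 1×14.01 + 3×1.008
= 14.01 + 3.02
= 17.03 g/mol

17.03 g/mol


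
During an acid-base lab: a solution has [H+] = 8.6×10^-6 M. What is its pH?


pH = -log10([H+]) = -log10(8.6×10^-6)
= 6 - log10(8.6)
= 6 - 0.93
= 5.07

5.07


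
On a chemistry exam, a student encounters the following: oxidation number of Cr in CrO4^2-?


x + 4(-2) = -2, so x = +6
Oxidation number: +6

+6
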